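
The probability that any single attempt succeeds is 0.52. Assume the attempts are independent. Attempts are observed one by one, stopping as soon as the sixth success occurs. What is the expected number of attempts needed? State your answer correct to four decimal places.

Y = total attempts until the sixth success; negative binomial with r=6, p=0.52.
E[Y] = r / p = 6 / 0.52 = 11.538462

11.5385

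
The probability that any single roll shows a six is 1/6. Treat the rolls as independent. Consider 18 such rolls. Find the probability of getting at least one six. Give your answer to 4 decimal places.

P(at least one) = 1 − P(none) = 1 − (1 − 0.166667)^18
= 1 − 0.037561 = 0.962439

0.9624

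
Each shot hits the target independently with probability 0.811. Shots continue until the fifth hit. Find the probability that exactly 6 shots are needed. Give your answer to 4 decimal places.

Y = trial on which the fifth success occurs; negative binomial, r=5, p=0.811.
P(Y=6) = C(5,4) · p^5 · (1−p)^1
= 5 · 0.35084 · 0.189 = 0.331540

0.3315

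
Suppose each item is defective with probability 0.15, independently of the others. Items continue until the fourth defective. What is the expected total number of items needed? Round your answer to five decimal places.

26.66667

Y = total items until the fourth success; negative binomial with r=4, p=0.15.
E[Y] = r / p = 4 / 0.15 = 26.6666667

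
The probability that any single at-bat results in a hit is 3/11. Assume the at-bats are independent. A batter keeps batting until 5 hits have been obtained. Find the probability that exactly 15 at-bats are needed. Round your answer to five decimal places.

0.06252

Y = trial on which the fifth success occurs; negative binomial, r=5, p=0.272727.
P(Y=15) = C(14,4) · p^5 · (1−p)^10
= 1001 · 0.0015088 · 0.041397 = 0.0625245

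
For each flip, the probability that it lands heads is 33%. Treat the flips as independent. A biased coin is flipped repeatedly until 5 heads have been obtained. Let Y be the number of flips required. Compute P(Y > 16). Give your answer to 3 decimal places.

0.350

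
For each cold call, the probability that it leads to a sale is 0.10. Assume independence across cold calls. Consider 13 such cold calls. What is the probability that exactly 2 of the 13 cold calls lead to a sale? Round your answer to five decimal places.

X ~ Binomial(n=13, p=0.10).
P(X=2) = C(13,2) · p^2 · (1−p)^11
= 78 · 0.01 · 0.31381 = 0.2447723

0.24477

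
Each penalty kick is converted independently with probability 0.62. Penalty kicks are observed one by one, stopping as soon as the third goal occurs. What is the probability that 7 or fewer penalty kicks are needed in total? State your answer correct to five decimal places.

0.92183

Finishing within 7 penalty kicks ⇔ at least 3 successes in the first 7. With X ~ Binomial(7, 0.62), P(Y ≤ 7) = 1 − P(X ≤ 2).
  k=0: C(7,0)·0.62^0·0.38^7 = 0.0011442
  k=1: C(7,1)·0.62^1·0.38^6 = 0.0130675
  k=2: C(7,2)·0.62^2·0.38^5 = 0.0639618
1 − 0.0781734 = 0.9218266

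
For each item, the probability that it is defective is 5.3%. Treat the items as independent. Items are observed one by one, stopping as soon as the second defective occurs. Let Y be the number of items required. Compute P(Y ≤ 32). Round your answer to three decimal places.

0.511

Finishing within 32 items ⇔ at least 2 successes in the first 32. With X ~ Binomial(32, 0.053), P(Y ≤ 32) = 1 − P(X ≤ 1).
  k=0: C(32,0)·0.053^0·0.947^32 = 0.17506
  k=1: C(32,1)·0.053^1·0.947^31 = 0.31353
1 − 0.48859 = 0.51141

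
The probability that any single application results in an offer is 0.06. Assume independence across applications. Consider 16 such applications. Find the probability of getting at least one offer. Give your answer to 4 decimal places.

P(at least one) = 1 − P(none) = 1 − (1 − 0.06)^16
= 1 − 0.371574 = 0.628426

0.6284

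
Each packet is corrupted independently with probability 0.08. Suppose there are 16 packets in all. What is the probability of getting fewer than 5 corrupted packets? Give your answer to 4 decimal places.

X ~ Binomial(16, 0.08); P(X ≤ 4) = Σ C(16,k) p^k (1−p)^(16−k) over k:
  k=0: C(16,0)·0.08^0·0.92^16 = 0.263394
  k=1: C(16,1)·0.08^1·0.92^15 = 0.366461
  k=2: C(16,2)·0.08^2·0.92^14 = 0.238996
  k=3: C(16,3)·0.08^3·0.92^13 = 0.096984
  k=4: C(16,4)·0.08^4·0.92^12 = 0.027408
Total = 0.993243

0.9932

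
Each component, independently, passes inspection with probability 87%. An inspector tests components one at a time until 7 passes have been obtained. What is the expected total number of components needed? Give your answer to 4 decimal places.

8.0460

Y = total components until the seventh success; negative binomial with r=7, p=0.87.
E[Y] = r / p = 7 / 0.87 = 8.045977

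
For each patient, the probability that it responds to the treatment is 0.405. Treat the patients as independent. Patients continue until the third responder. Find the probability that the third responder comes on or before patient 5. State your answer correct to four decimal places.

Finishing within 5 patients ⇔ at least 3 successes in the first 5. With X ~ Binomial(5, 0.405), P(Y ≤ 5) = 1 − P(X ≤ 2).
  k=0: C(5,0)·0.405^0·0.595^5 = 0.074574
  k=1: C(5,1)·0.405^1·0.595^4 = 0.253801
  k=2: C(5,2)·0.405^2·0.595^3 = 0.345510
1 − 0.673885 = 0.326115

0.3261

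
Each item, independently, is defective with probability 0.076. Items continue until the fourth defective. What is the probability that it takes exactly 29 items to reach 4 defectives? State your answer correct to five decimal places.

Y = trial on which the fourth success occurs; negative binomial, r=4, p=0.076.
P(Y=29) = C(28,3) · p^4 · (1−p)^25
= 3276 · 3.3362e-05 · 0.13861 = 0.0151495

0.01515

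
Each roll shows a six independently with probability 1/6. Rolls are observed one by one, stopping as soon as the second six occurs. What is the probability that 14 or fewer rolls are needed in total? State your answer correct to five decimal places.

0.70403

Finishing within 14 rolls ⇔ at least 2 successes in the first 14. With X ~ Binomial(14, 0.166667), P(Y ≤ 14) = 1 − P(X ≤ 1).
  k=0: C(14,0)·0.166667^0·0.833333^14 = 0.0778866
  k=1: C(14,1)·0.166667^1·0.833333^13 = 0.2180824
1 − 0.2959690 = 0.7040310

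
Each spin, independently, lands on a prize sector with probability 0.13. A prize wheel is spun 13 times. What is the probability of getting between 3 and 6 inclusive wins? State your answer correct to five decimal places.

0.23321

X ~ Binomial(13, 0.13); P(3 ≤ X ≤ 6) = Σ C(13,k) p^k (1−p)^(13−k) over k:
  k=3: C(13,3)·0.13^3·0.87^10 = 0.1560949
  k=4: C(13,4)·0.13^4·0.87^9 = 0.0583113
  k=5: C(13,5)·0.13^5·0.87^8 = 0.0156837
  k=6: C(13,6)·0.13^6·0.87^7 = 0.0031247
Total = 0.2332146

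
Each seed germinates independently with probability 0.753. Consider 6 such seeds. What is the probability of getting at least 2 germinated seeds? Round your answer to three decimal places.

0.996

X ~ Binomial(6, 0.753); P(X ≥ 2) = Σ C(6,k) p^k (1−p)^(6−k) over k:
  k=2: C(6,2)·0.753^2·0.247^4 = 0.03166
  k=3: C(6,3)·0.753^3·0.247^3 = 0.12868
  k=4: C(6,4)·0.753^4·0.247^2 = 0.29422
  k=5: C(6,5)·0.753^5·0.247^1 = 0.35878
  k=6: C(6,6)·0.753^6·0.247^0 = 0.18229
Total = 0.99562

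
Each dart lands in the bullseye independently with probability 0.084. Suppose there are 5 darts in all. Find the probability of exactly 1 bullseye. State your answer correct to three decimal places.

X ~ Binomial(n=5, p=0.084).
P(X=1) = C(5,1) · p^1 · (1−p)^4
= 5 · 0.084 · 0.70401 = 0.29569

0.296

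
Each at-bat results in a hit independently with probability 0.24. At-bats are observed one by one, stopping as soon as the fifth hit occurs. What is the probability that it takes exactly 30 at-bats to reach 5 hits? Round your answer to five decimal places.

0.01982

Y = trial on which the fifth success occurs; negative binomial, r=5, p=0.24.
P(Y=30) = C(29,4) · p^5 · (1−p)^25
= 23751 · 0.00079626 · 0.0010479 = 0.0198188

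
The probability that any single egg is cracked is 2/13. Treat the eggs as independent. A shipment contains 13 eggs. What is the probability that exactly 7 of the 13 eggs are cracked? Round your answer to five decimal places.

X ~ Binomial(n=13, p=0.153846).
P(X=7) = C(13,7) · p^7 · (1−p)^6
= 1716 · 2.0399e-06 · 0.36703 = 0.0012848

0.00128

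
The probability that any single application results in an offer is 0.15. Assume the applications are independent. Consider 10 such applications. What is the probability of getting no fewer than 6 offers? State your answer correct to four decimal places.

0.0014

X ~ Binomial(10, 0.15); P(X ≥ 6) = Σ C(10,k) p^k (1−p)^(10−k) over k:
  k=6: C(10,6)·0.15^6·0.85^4 = 0.001249
  k=7: C(10,7)·0.15^7·0.85^3 = 0.000126
  k=8: C(10,8)·0.15^8·0.85^2 = 0.000008
  k=9: C(10,9)·0.15^9·0.85^1 = 0.000000
  k=10: C(10,10)·0.15^10·0.85^0 = 0.000000
Total = 0.001383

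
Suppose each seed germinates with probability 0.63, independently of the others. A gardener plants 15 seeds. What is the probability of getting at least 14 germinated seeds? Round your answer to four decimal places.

0.0096

X ~ Binomial(15, 0.63); P(X ≥ 14) = Σ C(15,k) p^k (1−p)^(15−k) over k:
  k=14: C(15,14)·0.63^14·0.37^1 = 0.008611
  k=15: C(15,15)·0.63^15·0.37^0 = 0.000977
Total = 0.009589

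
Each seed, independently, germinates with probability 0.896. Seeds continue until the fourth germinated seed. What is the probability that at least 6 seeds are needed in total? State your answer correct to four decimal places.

0.0874

Needing more than 5 seeds ⇔ fewer than 4 successes in the first 5. With X ~ Binomial(5, 0.896), P(Y > 5) = P(X ≤ 3).
  k=0: C(5,0)·0.896^0·0.104^5 = 0.000012
  k=1: C(5,1)·0.896^1·0.104^4 = 0.000524
  k=2: C(5,2)·0.896^2·0.104^3 = 0.009031
  k=3: C(5,3)·0.896^3·0.104^2 = 0.077802
P(X ≤ 3) = 0.087369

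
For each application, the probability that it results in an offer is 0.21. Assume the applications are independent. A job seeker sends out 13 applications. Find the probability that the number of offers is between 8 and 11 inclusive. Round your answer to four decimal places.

X ~ Binomial(13, 0.21); P(8 ≤ X ≤ 11) = Σ C(13,k) p^k (1−p)^(13−k) over k:
  k=8: C(13,8)·0.21^8·0.79^5 = 0.001498
  k=9: C(13,9)·0.21^9·0.79^4 = 0.000221
  k=10: C(13,10)·0.21^10·0.79^3 = 0.000024
  k=11: C(13,11)·0.21^11·0.79^2 = 0.000002
Total = 0.001744

0.0017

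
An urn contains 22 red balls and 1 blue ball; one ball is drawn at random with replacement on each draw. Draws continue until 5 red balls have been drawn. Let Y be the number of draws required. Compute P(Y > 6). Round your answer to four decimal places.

Needing more than 6 draws ⇔ fewer than 5 successes in the first 6. With X ~ Binomial(6, 0.956522), P(Y > 6) = P(X ≤ 4).
  k=0: C(6,0)·0.956522^0·0.043478^6 = 0.000000
  k=1: C(6,1)·0.956522^1·0.043478^5 = 0.000001
  k=2: C(6,2)·0.956522^2·0.043478^4 = 0.000049
  k=3: C(6,3)·0.956522^3·0.043478^3 = 0.001439
  k=4: C(6,4)·0.956522^4·0.043478^2 = 0.023736
P(X ≤ 4) = 0.025225

0.0252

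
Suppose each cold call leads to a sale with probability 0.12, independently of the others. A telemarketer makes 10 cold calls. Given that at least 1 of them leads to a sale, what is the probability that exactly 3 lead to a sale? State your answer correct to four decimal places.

X ~ Binomial(10, 0.12). Want P(X=3 | X≥1) = P(X=3) / P(X≥1).
P(X=3) = C(10,3)·0.12^3·0.88^7 = 0.084743
P(X≥1) = 1 − 0.278501 = 0.721499
Ratio = 0.084743 / 0.721499 = 0.117454

0.1175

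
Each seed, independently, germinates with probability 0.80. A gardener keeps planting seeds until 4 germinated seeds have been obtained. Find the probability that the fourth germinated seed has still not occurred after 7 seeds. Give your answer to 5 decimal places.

0.03334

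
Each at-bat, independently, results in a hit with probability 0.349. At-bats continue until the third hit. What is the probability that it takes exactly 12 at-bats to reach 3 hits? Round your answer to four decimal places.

0.0491

Y = trial on which the third success occurs; negative binomial, r=3, p=0.349.
P(Y=12) = C(11,2) · p^3 · (1−p)^9
= 55 · 0.042509 · 0.021 = 0.049098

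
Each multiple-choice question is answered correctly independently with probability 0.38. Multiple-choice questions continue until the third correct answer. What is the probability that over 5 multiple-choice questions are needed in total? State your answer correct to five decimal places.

0.71651

Needing more than 5 multiple-choice questions ⇔ fewer than 3 successes in the first 5. With X ~ Binomial(5, 0.38), P(Y > 5) = P(X ≤ 2).
  k=0: C(5,0)·0.38^0·0.62^5 = 0.0916133
  k=1: C(5,1)·0.38^1·0.62^4 = 0.2807504
  k=2: C(5,2)·0.38^2·0.62^3 = 0.3441456
P(X ≤ 2) = 0.7165093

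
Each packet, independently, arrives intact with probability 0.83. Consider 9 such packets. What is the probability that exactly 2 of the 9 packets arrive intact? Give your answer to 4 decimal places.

X ~ Binomial(n=9, p=0.83).
P(X=2) = C(9,2) · p^2 · (1−p)^7
= 36 · 0.6889 · 4.1034e-06 = 0.000102

0.0001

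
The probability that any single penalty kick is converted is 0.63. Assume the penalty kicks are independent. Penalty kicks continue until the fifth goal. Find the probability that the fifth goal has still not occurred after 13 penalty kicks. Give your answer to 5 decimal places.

Needing more than 13 penalty kicks ⇔ fewer than 5 successes in the first 13. With X ~ Binomial(13, 0.63), P(Y > 13) = P(X ≤ 4).
  k=0: C(13,0)·0.63^0·0.37^13 = 0.0000024
  k=1: C(13,1)·0.63^1·0.37^12 = 0.0000539
  k=2: C(13,2)·0.63^2·0.37^11 = 0.0005508
  k=3: C(13,3)·0.63^3·0.37^10 = 0.0034388
  k=4: C(13,4)·0.63^4·0.37^9 = 0.0146381
P(X ≤ 4) = 0.0186840

0.01868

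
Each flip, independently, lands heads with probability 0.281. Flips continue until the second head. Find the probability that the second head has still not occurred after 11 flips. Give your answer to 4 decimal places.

0.1407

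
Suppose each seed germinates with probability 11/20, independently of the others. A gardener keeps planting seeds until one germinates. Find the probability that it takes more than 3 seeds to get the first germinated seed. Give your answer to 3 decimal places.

Y = number of seeds to the first success; geometric, p = 0.55.
P(Y > 3) = P(first 3 all fail) = (1−p)^3 = 0.09112

0.091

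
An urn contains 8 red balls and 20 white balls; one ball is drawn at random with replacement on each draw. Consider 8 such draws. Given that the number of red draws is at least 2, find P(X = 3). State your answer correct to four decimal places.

0.3395

X ~ Binomial(8, 0.285714). Want P(X=3 | X≥2) = P(X=3) / P(X≥2).
P(X=3) = C(8,3)·0.285714^3·0.714286^5 = 0.242853
P(X≥2) = 1 − 0.067760 − 0.216833 = 0.715406
Ratio = 0.242853 / 0.715406 = 0.339462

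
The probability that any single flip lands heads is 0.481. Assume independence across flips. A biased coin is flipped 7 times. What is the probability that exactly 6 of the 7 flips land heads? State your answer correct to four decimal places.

0.0450

X ~ Binomial(n=7, p=0.481).
P(X=6) = C(7,6) · p^6 · (1−p)^1
= 7 · 0.012384 · 0.519 = 0.044992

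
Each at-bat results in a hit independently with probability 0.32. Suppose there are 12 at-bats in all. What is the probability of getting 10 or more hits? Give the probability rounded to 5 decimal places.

0.00037

X ~ Binomial(12, 0.32); P(X ≥ 10) = Σ C(12,k) p^k (1−p)^(12−k) over k:
  k=10: C(12,10)·0.32^10·0.68^2 = 0.0003436
  k=11: C(12,11)·0.32^11·0.68^1 = 0.0000294
  k=12: C(12,12)·0.32^12·0.68^0 = 0.0000012
Total = 0.0003742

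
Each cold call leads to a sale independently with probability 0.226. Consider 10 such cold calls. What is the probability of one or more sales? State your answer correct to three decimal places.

0.923

P(at least one) = 1 − P(none) = 1 − (1 − 0.226)^10
= 1 − 0.07716 = 0.92284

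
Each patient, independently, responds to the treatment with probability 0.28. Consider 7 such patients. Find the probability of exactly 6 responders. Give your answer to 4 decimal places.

X ~ Binomial(n=7, p=0.28).
P(X=6) = C(7,6) · p^6 · (1−p)^1
= 7 · 0.00048189 · 0.72 = 0.002429

0.0024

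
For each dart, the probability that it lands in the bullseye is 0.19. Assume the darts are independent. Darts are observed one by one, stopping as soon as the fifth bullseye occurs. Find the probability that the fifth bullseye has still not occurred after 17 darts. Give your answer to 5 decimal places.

0.79134

Needing more than 17 darts ⇔ fewer than 5 successes in the first 17. With X ~ Binomial(17, 0.19), P(Y > 17) = P(X ≤ 4).
  k=0: C(17,0)·0.19^0·0.81^17 = 0.0278128
  k=1: C(17,1)·0.19^1·0.81^16 = 0.1109080
  k=2: C(17,2)·0.19^2·0.81^15 = 0.2081236
  k=3: C(17,3)·0.19^3·0.81^14 = 0.2440956
  k=4: C(17,4)·0.19^4·0.81^13 = 0.2003995
P(X ≤ 4) = 0.7913396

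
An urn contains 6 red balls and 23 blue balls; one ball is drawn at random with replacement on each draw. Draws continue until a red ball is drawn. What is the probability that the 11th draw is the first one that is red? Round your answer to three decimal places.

Geometric (trials to first success), p = 0.206897.
P(Y = 11) = (1−p)^10 · p = 0.098469 · 0.206897 = 0.02037

0.020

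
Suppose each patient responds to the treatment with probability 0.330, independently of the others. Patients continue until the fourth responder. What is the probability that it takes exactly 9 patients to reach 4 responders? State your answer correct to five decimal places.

Y = trial on which the fourth success occurs; negative binomial, r=4, p=0.33.
P(Y=9) = C(8,3) · p^4 · (1−p)^5
= 56 · 0.011859 · 0.13501 = 0.0896639

0.08966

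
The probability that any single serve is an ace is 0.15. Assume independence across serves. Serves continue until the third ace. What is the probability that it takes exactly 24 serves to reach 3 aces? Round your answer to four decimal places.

Y = trial on which the third success occurs; negative binomial, r=3, p=0.15.
P(Y=24) = C(23,2) · p^3 · (1−p)^21
= 253 · 0.003375 · 0.032946 = 0.028131

0.0281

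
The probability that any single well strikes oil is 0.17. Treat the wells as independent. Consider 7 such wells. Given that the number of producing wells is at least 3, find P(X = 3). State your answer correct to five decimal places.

X ~ Binomial(7, 0.17). Want P(X=3 | X≥3) = P(X=3) / P(X≥3).
P(X=3) = C(7,3)·0.17^3·0.83^4 = 0.0816070
P(X≥3) = 1 − 0.2713605 − 0.3890590 − 0.2390604 = 0.1005201
Ratio = 0.0816070 / 0.1005201 = 0.8118474

0.81185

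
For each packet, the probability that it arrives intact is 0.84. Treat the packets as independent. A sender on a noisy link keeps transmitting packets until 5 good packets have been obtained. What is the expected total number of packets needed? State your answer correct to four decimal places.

5.9524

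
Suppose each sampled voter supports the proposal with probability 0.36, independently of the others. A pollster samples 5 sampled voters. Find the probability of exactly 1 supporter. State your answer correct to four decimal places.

0.3020

X ~ Binomial(n=5, p=0.36).
P(X=1) = C(5,1) · p^1 · (1−p)^4
= 5 · 0.36 · 0.16777 = 0.301990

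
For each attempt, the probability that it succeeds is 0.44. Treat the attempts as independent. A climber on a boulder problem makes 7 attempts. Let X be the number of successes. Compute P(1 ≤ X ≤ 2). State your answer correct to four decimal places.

0.3189

X ~ Binomial(7, 0.44); P(1 ≤ X ≤ 2) = Σ C(7,k) p^k (1−p)^(7−k) over k:
  k=1: C(7,1)·0.44^1·0.56^6 = 0.094990
  k=2: C(7,2)·0.44^2·0.56^5 = 0.223906
Total = 0.318896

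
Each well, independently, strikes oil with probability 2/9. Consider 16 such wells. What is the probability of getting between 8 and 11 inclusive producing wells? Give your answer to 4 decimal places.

X ~ Binomial(16, 0.222222); P(8 ≤ X ≤ 11) = Σ C(16,k) p^k (1−p)^(16−k) over k:
  k=8: C(16,8)·0.222222^8·0.777778^8 = 0.010250
  k=9: C(16,9)·0.222222^9·0.777778^7 = 0.002603
  k=10: C(16,10)·0.222222^10·0.777778^6 = 0.000521
  k=11: C(16,11)·0.222222^11·0.777778^5 = 0.000081
Total = 0.013455

0.0135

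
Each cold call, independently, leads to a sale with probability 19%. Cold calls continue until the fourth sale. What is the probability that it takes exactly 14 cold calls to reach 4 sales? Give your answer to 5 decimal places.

Y = trial on which the fourth success occurs; negative binomial, r=4, p=0.19.
P(Y=14) = C(13,3) · p^4 · (1−p)^10
= 286 · 0.0013032 · 0.12158 = 0.0453138

0.04531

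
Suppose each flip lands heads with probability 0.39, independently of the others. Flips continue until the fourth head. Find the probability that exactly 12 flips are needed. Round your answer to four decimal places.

0.0732

Y = trial on which the fourth success occurs; negative binomial, r=4, p=0.39.
P(Y=12) = C(11,3) · p^4 · (1−p)^8
= 165 · 0.023134 · 0.019171 = 0.073178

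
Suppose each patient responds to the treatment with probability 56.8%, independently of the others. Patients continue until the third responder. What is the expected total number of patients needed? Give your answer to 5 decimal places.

5.28169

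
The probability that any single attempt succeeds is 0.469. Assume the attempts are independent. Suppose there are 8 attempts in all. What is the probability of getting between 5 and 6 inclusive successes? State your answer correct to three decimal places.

0.274

X ~ Binomial(8, 0.469); P(5 ≤ X ≤ 6) = Σ C(8,k) p^k (1−p)^(8−k) over k:
  k=5: C(8,5)·0.469^5·0.531^3 = 0.19025
  k=6: C(8,6)·0.469^6·0.531^2 = 0.08402
Total = 0.27428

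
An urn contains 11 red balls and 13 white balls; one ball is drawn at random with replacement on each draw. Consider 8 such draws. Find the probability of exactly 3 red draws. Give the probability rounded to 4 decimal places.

0.2514

X ~ Binomial(n=8, p=0.458333).
P(X=3) = C(8,3) · p^3 · (1−p)^5
= 56 · 0.096282 · 0.046629 = 0.251416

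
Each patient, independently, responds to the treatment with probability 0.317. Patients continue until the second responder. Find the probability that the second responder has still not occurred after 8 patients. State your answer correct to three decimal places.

0.223

Needing more than 8 patients ⇔ fewer than 2 successes in the first 8. With X ~ Binomial(8, 0.317), P(Y > 8) = P(X ≤ 1).
  k=0: C(8,0)·0.317^0·0.683^8 = 0.04735
  k=1: C(8,1)·0.317^1·0.683^7 = 0.17583
P(X ≤ 1) = 0.22319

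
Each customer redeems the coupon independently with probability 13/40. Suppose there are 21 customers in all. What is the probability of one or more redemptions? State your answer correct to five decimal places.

0.99974

P(at least one) = 1 − P(none) = 1 − (1 − 0.325)^21
= 1 − 0.0002602 = 0.9997398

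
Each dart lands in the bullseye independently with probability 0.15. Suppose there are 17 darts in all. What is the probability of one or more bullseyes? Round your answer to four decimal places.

P(at least one) = 1 − P(none) = 1 − (1 − 0.15)^17
= 1 − 0.063113 = 0.936887

0.9369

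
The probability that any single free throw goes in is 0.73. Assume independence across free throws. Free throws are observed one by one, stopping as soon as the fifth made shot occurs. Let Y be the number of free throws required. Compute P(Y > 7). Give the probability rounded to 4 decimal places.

Needing more than 7 free throws ⇔ fewer than 5 successes in the first 7. With X ~ Binomial(7, 0.73), P(Y > 7) = P(X ≤ 4).
  k=0: C(7,0)·0.73^0·0.27^7 = 0.000105
  k=1: C(7,1)·0.73^1·0.27^6 = 0.001980
  k=2: C(7,2)·0.73^2·0.27^5 = 0.016058
  k=3: C(7,3)·0.73^3·0.27^4 = 0.072359
  k=4: C(7,4)·0.73^4·0.27^3 = 0.195637
P(X ≤ 4) = 0.286138

0.2861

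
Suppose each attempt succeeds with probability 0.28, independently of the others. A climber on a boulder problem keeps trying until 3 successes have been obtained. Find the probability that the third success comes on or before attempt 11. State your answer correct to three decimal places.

0.634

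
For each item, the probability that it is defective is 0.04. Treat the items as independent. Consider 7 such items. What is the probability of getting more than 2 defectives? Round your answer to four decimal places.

0.0020

X ~ Binomial(7, 0.04); P(X ≥ 3) = Σ C(7,k) p^k (1−p)^(7−k) over k:
  k=3: C(7,3)·0.04^3·0.96^4 = 0.001903
  k=4: C(7,4)·0.04^4·0.96^3 = 0.000079
  k=5: C(7,5)·0.04^5·0.96^2 = 0.000002
  k=6: C(7,6)·0.04^6·0.96^1 = 0.000000
  k=7: C(7,7)·0.04^7·0.96^0 = 0.000000
Total = 0.001984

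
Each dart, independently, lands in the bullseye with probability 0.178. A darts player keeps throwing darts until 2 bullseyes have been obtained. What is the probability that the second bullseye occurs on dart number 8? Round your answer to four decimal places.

0.0684

Y = trial on which the second success occurs; negative binomial, r=2, p=0.178.
P(Y=8) = C(7,1) · p^2 · (1−p)^6
= 7 · 0.031684 · 0.30848 = 0.068418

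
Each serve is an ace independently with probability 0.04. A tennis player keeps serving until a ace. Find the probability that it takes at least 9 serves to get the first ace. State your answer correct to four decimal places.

0.7214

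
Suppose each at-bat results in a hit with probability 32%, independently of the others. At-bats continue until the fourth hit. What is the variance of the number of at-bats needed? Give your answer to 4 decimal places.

26.5625

Y = total at-bats until the fourth success; negative binomial with r=4, p=0.32.
Var(Y) = r(1−p)/p² = 4·0.68 / 0.32² = 26.562500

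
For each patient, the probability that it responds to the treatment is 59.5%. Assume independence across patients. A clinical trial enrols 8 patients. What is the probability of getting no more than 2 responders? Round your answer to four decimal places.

0.0530

X ~ Binomial(8, 0.595); P(X ≤ 2) = Σ C(8,k) p^k (1−p)^(8−k) over k:
  k=0: C(8,0)·0.595^0·0.405^8 = 0.000724
  k=1: C(8,1)·0.595^1·0.405^7 = 0.008507
  k=2: C(8,2)·0.595^2·0.405^6 = 0.043744
Total = 0.052976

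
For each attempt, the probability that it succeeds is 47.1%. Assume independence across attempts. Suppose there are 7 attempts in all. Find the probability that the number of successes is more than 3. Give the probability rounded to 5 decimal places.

0.43678

X ~ Binomial(7, 0.471); P(X ≥ 4) = Σ C(7,k) p^k (1−p)^(7−k) over k:
  k=4: C(7,4)·0.471^4·0.529^3 = 0.2549874
  k=5: C(7,5)·0.471^5·0.529^2 = 0.1362182
  k=6: C(7,6)·0.471^6·0.529^1 = 0.0404277
  k=7: C(7,7)·0.471^7·0.529^0 = 0.0051422
Total = 0.4367755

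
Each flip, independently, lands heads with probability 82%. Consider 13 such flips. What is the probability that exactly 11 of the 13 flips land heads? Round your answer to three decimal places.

0.285

X ~ Binomial(n=13, p=0.82).
P(X=11) = C(13,11) · p^11 · (1−p)^2
= 78 · 0.11271 · 0.0324 = 0.28483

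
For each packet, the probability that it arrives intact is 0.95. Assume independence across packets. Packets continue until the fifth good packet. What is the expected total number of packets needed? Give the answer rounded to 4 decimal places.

Y = total packets until the fifth success; negative binomial with r=5, p=0.95.
E[Y] = r / p = 5 / 0.95 = 5.263158

5.2632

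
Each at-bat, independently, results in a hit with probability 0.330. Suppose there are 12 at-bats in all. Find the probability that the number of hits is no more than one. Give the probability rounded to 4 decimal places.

0.0565

X ~ Binomial(12, 0.33); P(X ≤ 1) = Σ C(12,k) p^k (1−p)^(12−k) over k:
  k=0: C(12,0)·0.33^0·0.67^12 = 0.008183
  k=1: C(12,1)·0.33^1·0.67^11 = 0.048364
Total = 0.056546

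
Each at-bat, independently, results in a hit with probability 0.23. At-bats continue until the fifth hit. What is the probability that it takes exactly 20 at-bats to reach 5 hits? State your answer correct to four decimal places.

0.0495

Y = trial on which the fifth success occurs; negative binomial, r=5, p=0.23.
P(Y=20) = C(19,4) · p^5 · (1−p)^15
= 3876 · 0.00064363 · 0.019832 = 0.049475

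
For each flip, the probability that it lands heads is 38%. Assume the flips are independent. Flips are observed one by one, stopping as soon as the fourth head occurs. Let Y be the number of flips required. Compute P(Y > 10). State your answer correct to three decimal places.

0.434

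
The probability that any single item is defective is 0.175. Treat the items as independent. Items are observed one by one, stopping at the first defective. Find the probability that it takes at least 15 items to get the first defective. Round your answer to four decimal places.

Y = number of items to the first success; geometric, p = 0.175.
P(Y > 14) = P(first 14 all fail) = (1−p)^14 = 0.067664

0.0677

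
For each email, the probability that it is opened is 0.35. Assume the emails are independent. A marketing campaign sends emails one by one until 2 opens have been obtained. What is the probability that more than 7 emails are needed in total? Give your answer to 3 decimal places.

Needing more than 7 emails ⇔ fewer than 2 successes in the first 7. With X ~ Binomial(7, 0.35), P(Y > 7) = P(X ≤ 1).
  k=0: C(7,0)·0.35^0·0.65^7 = 0.04902
  k=1: C(7,1)·0.35^1·0.65^6 = 0.18478
P(X ≤ 1) = 0.23380

0.234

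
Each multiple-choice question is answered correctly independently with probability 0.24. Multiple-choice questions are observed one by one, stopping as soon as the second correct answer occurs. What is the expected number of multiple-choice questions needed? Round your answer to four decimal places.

Y = total multiple-choice questions until the second success; negative binomial with r=2, p=0.24.
E[Y] = r / p = 2 / 0.24 = 8.333333

8.3333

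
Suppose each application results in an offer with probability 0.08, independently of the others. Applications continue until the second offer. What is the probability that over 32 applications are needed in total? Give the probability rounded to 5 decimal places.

0.26242

Needing more than 32 applications ⇔ fewer than 2 successes in the first 32. With X ~ Binomial(32, 0.08), P(Y > 32) = P(X ≤ 1).
  k=0: C(32,0)·0.08^0·0.92^32 = 0.0693762
  k=1: C(32,1)·0.08^1·0.92^31 = 0.1930468
P(X ≤ 1) = 0.2624230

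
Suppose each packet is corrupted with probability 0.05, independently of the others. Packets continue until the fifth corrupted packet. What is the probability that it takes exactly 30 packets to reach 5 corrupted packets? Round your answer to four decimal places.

0.0021

Y = trial on which the fifth success occurs; negative binomial, r=5, p=0.05.
P(Y=30) = C(29,4) · p^5 · (1−p)^25
= 23751 · 3.125e-07 · 0.27739 = 0.002059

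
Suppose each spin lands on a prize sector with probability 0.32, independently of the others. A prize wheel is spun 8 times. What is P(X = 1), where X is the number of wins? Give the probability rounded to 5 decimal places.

0.17211

X ~ Binomial(n=8, p=0.32).
P(X=1) = C(8,1) · p^1 · (1−p)^7
= 8 · 0.32 · 0.06723 = 0.1721085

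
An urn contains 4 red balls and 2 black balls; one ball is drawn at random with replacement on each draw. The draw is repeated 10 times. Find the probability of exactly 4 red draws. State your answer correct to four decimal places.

X ~ Binomial(n=10, p=0.666667).
P(X=4) = C(10,4) · p^4 · (1−p)^6
= 210 · 0.19753 · 0.0013717 = 0.056902

0.0569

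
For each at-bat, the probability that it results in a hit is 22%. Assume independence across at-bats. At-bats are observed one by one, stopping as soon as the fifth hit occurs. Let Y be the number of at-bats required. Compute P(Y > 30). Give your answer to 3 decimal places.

0.179

Needing more than 30 at-bats ⇔ fewer than 5 successes in the first 30. With X ~ Binomial(30, 0.22), P(Y > 30) = P(X ≤ 4).
  k=0: C(30,0)·0.22^0·0.78^30 = 0.00058
  k=1: C(30,1)·0.22^1·0.78^29 = 0.00490
  k=2: C(30,2)·0.22^2·0.78^28 = 0.02004
  k=3: C(30,3)·0.22^3·0.78^27 = 0.05277
  k=4: C(30,4)·0.22^4·0.78^26 = 0.10046
P(X ≤ 4) = 0.17875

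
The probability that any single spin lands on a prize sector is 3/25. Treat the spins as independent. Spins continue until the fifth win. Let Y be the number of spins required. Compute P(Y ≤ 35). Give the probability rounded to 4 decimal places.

0.4125

Finishing within 35 spins ⇔ at least 5 successes in the first 35. With X ~ Binomial(35, 0.12), P(Y ≤ 35) = 1 − P(X ≤ 4).
  k=0: C(35,0)·0.12^0·0.88^35 = 0.011400
  k=1: C(35,1)·0.12^1·0.88^34 = 0.054408
  k=2: C(35,2)·0.12^2·0.88^33 = 0.126127
  k=3: C(35,3)·0.12^3·0.88^32 = 0.189190
  k=4: C(35,4)·0.12^4·0.88^31 = 0.206389
1 − 0.587514 = 0.412486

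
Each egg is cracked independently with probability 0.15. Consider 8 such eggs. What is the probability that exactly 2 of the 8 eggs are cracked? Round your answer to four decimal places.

0.2376

X ~ Binomial(n=8, p=0.15).
P(X=2) = C(8,2) · p^2 · (1−p)^6
= 28 · 0.0225 · 0.37715 = 0.237604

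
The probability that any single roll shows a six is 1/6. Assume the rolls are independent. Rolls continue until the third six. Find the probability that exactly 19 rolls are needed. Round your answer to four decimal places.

0.0383

Y = trial on which the third success occurs; negative binomial, r=3, p=0.166667.
P(Y=19) = C(18,2) · p^3 · (1−p)^16
= 153 · 0.0046296 · 0.054088 = 0.038312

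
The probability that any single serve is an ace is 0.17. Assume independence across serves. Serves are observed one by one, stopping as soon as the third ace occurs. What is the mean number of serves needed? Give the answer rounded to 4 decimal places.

17.6471

Y = total serves until the third success; negative binomial with r=3, p=0.17.
E[Y] = r / p = 3 / 0.17 = 17.647059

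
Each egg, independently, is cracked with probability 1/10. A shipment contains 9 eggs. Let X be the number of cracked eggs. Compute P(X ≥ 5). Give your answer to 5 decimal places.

X ~ Binomial(9, 0.10); P(X ≥ 5) = Σ C(9,k) p^k (1−p)^(9−k) over k:
  k=5: C(9,5)·0.10^5·0.90^4 = 0.0008267
  k=6: C(9,6)·0.10^6·0.90^3 = 0.0000612
  k=7: C(9,7)·0.10^7·0.90^2 = 0.0000029
  k=8: C(9,8)·0.10^8·0.90^1 = 0.0000001
  k=9: C(9,9)·0.10^9·0.90^0 = 0.0000000
Total = 0.0008909

0.00089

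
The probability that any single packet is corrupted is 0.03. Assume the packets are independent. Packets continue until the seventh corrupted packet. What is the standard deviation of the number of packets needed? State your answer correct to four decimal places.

Y = total packets until the seventh success; negative binomial with r=7, p=0.03.
SD(Y) = √[r(1−p)/p²] = √(7544.444444) = 86.858761

86.8588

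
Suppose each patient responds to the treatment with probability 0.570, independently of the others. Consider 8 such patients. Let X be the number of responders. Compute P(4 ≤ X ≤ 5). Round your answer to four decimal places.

0.5205

X ~ Binomial(8, 0.57); P(4 ≤ X ≤ 5) = Σ C(8,k) p^k (1−p)^(8−k) over k:
  k=4: C(8,4)·0.57^4·0.43^4 = 0.252622
  k=5: C(8,5)·0.57^5·0.43^3 = 0.267897
Total = 0.520519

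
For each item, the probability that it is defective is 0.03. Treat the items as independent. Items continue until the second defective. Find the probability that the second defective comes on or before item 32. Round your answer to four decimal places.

Finishing within 32 items ⇔ at least 2 successes in the first 32. With X ~ Binomial(32, 0.03), P(Y ≤ 32) = 1 − P(X ≤ 1).
  k=0: C(32,0)·0.03^0·0.97^32 = 0.377308
  k=1: C(32,1)·0.03^1·0.97^31 = 0.373418
1 − 0.750725 = 0.249275

0.2493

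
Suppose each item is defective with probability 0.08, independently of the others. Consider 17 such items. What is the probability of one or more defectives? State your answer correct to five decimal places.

P(at least one) = 1 − P(none) = 1 − (1 − 0.08)^17
= 1 − 0.2423221 = 0.7576779

0.75768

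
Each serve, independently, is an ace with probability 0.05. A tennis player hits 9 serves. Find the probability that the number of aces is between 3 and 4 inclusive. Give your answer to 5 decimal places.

0.00833

X ~ Binomial(9, 0.05); P(3 ≤ X ≤ 4) = Σ C(9,k) p^k (1−p)^(9−k) over k:
  k=3: C(9,3)·0.05^3·0.95^6 = 0.0077185
  k=4: C(9,4)·0.05^4·0.95^5 = 0.0006094
Total = 0.0083278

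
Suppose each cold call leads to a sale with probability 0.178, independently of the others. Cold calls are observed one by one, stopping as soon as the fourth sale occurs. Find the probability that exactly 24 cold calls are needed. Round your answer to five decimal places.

0.03526

Y = trial on which the fourth success occurs; negative binomial, r=4, p=0.178.
P(Y=24) = C(23,3) · p^4 · (1−p)^20
= 1771 · 0.0010039 · 0.019835 = 0.0352643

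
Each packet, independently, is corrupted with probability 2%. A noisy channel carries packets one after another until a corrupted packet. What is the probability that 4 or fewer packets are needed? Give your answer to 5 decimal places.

Y = number of packets to the first success; geometric, p = 0.02.
P(Y ≤ 4) = 1 − (1−p)^4 = 1 − 0.9223682 = 0.0776318

0.07763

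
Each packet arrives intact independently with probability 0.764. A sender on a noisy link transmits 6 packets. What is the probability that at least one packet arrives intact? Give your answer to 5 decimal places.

0.99983

P(at least one) = 1 − P(none) = 1 − (1 − 0.764)^6
= 1 − 0.0001728 = 0.9998272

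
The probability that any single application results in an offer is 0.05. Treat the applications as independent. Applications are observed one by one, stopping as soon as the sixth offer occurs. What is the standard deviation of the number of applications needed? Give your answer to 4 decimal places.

47.7493

Y = total applications until the sixth success; negative binomial with r=6, p=0.05.
SD(Y) = √[r(1−p)/p²] = √(2280.000000) = 47.749346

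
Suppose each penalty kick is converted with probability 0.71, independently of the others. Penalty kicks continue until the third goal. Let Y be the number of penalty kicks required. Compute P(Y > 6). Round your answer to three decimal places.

Needing more than 6 penalty kicks ⇔ fewer than 3 successes in the first 6. With X ~ Binomial(6, 0.71), P(Y > 6) = P(X ≤ 2).
  k=0: C(6,0)·0.71^0·0.29^6 = 0.00059
  k=1: C(6,1)·0.71^1·0.29^5 = 0.00874
  k=2: C(6,2)·0.71^2·0.29^4 = 0.05348
P(X ≤ 2) = 0.06281

0.063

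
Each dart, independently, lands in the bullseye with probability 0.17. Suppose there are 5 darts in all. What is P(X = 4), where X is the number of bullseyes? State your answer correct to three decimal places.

X ~ Binomial(n=5, p=0.17).
P(X=4) = C(5,4) · p^4 · (1−p)^1
= 5 · 0.00083521 · 0.83 = 0.00347

0.003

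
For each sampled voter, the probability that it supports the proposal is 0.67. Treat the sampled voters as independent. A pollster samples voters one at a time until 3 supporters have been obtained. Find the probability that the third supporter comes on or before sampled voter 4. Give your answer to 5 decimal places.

Finishing within 4 sampled voters ⇔ at least 3 successes in the first 4. With X ~ Binomial(4, 0.67), P(Y ≤ 4) = 1 − P(X ≤ 2).
  k=0: C(4,0)·0.67^0·0.33^4 = 0.0118592
  k=1: C(4,1)·0.67^1·0.33^3 = 0.0963112
  k=2: C(4,2)·0.67^2·0.33^2 = 0.2933113
1 − 0.4014816 = 0.5985184

0.59852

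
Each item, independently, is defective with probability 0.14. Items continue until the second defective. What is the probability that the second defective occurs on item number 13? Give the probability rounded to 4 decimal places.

Y = trial on which the second success occurs; negative binomial, r=2, p=0.14.
P(Y=13) = C(12,1) · p^2 · (1−p)^11
= 12 · 0.0196 · 0.19032 = 0.044763

0.0448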